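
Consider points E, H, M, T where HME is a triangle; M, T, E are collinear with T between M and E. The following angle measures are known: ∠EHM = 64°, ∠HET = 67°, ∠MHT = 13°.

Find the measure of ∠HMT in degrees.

1. ∠HEM = 67°  [T on ray EM]
2. ∠EMH = 49°  [△HME]
3. ∠HMT = 49°  [T on ray ME]

∠HMT = 49°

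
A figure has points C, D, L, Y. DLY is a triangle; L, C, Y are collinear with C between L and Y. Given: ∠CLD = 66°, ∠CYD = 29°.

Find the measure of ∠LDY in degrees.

1. ∠DLY = 66°  [C on ray LY]
2. ∠DYL = 29°  [C on ray YL]
3. ∠LDY = 85°  [△DLY]

∠LDY = 85°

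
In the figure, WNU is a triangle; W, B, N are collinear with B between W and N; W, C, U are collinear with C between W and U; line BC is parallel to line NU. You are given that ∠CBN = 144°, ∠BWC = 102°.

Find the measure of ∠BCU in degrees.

∠BCU = 138°

1. ∠CBW = 36°  [linear pair at B on WN]
2. ∠BCW = 42°  [△WBC]
3. ∠BCU = 138°  [linear pair at C on WU]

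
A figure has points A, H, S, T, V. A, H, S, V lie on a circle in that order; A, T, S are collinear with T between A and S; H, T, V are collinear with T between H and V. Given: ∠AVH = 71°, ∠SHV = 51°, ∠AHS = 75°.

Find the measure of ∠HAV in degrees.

1. ∠ASH = 71°  [same arc AH]
2. ∠HTS = 58°  [△HTS]
3. ∠HAS = 34°  [△AHS]
4. ∠ATH = 122°  [linear pair at T on AS]
5. ∠AHV = 24°  [△ATH]
6. ∠HAV = 85°  [△AHV]

∠HAV = 85°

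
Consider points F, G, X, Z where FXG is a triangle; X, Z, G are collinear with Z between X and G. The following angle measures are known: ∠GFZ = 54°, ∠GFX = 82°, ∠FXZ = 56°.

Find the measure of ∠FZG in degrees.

∠FZG = 84°

1. ∠FXG = 56°  [Z on ray XG]
2. ∠FGX = 42°  [△FXG]
3. ∠FGZ = 42°  [Z on ray GX]
4. ∠FZG = 84°  [△FZG]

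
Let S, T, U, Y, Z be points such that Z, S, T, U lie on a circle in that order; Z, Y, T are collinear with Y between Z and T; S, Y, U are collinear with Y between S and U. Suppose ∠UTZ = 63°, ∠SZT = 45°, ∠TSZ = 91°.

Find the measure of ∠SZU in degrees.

1. ∠USZ = 63°  [same arc ZU]
2. ∠STZ = 44°  [△ZST]
3. ∠SUZ = 44°  [same arc ZS]
4. ∠SZU = 73°  [△ZSU]

∠SZU = 73°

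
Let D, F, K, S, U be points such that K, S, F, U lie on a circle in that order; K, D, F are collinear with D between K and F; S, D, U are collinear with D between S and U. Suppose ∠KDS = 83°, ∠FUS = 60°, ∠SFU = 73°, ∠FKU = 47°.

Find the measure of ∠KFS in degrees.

1. ∠FDS = 97°  [linear pair at D on KF]
2. ∠FSU = 47°  [△SFU]
3. ∠KFS = 36°  [△SDF]

∠KFS = 36°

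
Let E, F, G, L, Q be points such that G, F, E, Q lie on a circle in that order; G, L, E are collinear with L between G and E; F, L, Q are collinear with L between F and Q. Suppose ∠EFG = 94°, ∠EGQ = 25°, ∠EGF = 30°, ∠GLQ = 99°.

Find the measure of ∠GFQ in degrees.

∠GFQ = 69°

1. ∠EQG = 86°  [cyclic GFEQ, opposite ∠F+∠Q]
2. ∠GEQ = 69°  [△GEQ]
3. ∠GFQ = 69°  [same arc GQ]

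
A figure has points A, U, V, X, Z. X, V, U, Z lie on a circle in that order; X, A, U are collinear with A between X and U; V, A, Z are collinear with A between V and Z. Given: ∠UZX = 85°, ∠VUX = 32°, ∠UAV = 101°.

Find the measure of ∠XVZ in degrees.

∠XVZ = 48°

1. ∠UVX = 95°  [cyclic XVUZ, opposite ∠V+∠Z]
2. ∠UXV = 53°  [△XVU]
3. ∠VAX = 79°  [linear pair at A on XU]
4. ∠XVZ = 48°  [△XAV]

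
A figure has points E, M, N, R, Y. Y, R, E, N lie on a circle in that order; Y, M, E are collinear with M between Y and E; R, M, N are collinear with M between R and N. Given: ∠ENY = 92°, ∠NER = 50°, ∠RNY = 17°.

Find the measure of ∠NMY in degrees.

∠NMY = 108°

1. ∠NYR = 130°  [cyclic YREN, opposite ∠Y+∠E]
2. ∠NRY = 33°  [△YRN]
3. ∠NEY = 33°  [same arc YN]
4. ∠EYN = 55°  [△YEN]
5. ∠NMY = 108°  [△YMN]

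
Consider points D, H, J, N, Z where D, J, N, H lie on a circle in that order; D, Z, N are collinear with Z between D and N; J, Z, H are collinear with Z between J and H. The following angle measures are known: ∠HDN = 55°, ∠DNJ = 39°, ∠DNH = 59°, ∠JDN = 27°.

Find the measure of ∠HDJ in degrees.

1. ∠DHJ = 39°  [same arc DJ]
2. ∠DJH = 59°  [same arc DH]
3. ∠HDJ = 82°  [△DJH]

∠HDJ = 82°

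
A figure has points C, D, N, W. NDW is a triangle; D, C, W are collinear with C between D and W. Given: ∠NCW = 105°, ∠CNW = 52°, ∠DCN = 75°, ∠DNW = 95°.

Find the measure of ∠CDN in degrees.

∠CDN = 62°

1. ∠CWN = 23°  [△NCW]
2. ∠DWN = 23°  [C on ray WD]
3. ∠NDW = 62°  [△NDW]
4. ∠CDN = 62°  [C on ray DW]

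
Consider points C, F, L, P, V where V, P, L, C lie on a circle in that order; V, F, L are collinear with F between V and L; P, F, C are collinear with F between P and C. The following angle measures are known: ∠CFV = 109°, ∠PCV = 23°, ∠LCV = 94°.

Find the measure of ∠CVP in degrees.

∠CVP = 119°

1. ∠CVL = 48°  [△VFC]
2. ∠CLV = 38°  [△VLC]
3. ∠CPV = 38°  [same arc VC]
4. ∠CVP = 119°  [△VPC]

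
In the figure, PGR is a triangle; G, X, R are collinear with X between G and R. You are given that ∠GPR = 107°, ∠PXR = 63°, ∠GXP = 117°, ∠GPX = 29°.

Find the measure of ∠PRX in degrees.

∠PRX = 39°

1. ∠PGX = 34°  [△PGX]
2. ∠PGR = 34°  [X on ray GR]
3. ∠GRP = 39°  [△PGR]
4. ∠PRX = 39°  [X on ray RG]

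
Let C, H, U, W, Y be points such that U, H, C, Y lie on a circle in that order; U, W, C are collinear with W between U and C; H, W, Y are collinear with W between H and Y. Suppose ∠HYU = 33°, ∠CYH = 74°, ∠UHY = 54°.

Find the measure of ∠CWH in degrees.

1. ∠CUH = 74°  [same arc HC]
2. ∠HWU = 52°  [△UWH]
3. ∠CWH = 128°  [linear pair at W on UC]

∠CWH = 128°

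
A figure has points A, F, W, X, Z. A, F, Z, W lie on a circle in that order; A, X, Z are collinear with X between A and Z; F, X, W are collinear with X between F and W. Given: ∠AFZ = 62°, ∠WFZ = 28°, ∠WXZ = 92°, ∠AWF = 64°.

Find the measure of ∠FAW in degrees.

1. ∠AWZ = 118°  [cyclic AFZW, opposite ∠F+∠W]
2. ∠WAZ = 28°  [same arc ZW]
3. ∠AZW = 34°  [△AZW]
4. ∠AFW = 34°  [same arc AW]
5. ∠FAW = 82°  [△AFW]

∠FAW = 82°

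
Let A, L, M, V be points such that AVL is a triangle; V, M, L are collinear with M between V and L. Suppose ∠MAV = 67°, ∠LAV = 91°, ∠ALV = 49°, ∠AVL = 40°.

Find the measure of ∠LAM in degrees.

∠LAM = 24°

1. ∠ALM = 49°  [M on ray LV]
2. ∠AVM = 40°  [M on ray VL]
3. ∠AMV = 73°  [△AVM]
4. ∠AML = 107°  [linear pair at M on VL]
5. ∠LAM = 24°  [△AML]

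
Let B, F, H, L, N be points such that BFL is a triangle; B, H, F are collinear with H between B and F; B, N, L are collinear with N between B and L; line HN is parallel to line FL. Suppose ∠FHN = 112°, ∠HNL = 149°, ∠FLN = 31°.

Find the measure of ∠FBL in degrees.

1. ∠BHN = 68°  [linear pair at H on BF]
2. ∠BLF = 31°  [N on ray LB]
3. ∠BFL = 68°  [HN∥FL, corresponding at H]
4. ∠FBL = 81°  [△BFL]

∠FBL = 81°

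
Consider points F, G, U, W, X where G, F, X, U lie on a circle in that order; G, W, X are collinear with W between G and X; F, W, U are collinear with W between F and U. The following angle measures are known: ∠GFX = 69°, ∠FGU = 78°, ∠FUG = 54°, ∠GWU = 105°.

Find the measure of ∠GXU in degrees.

1. ∠GUX = 111°  [cyclic GFXU, opposite ∠F+∠U]
2. ∠UGX = 21°  [△GWU]
3. ∠GXU = 48°  [△GXU]

∠GXU = 48°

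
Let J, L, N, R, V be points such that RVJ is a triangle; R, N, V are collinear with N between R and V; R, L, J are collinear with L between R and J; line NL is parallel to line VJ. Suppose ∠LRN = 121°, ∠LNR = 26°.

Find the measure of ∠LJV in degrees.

1. ∠NLR = 33°  [△RNL]
2. ∠JLN = 147°  [linear pair at L on RJ]
3. ∠LJV = 33°  [NL∥VJ, co-interior at J–L]

∠LJV = 33°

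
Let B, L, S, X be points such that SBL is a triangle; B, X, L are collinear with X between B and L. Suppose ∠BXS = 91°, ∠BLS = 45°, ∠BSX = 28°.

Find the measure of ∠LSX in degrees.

∠LSX = 46°

1. ∠LXS = 89°  [linear pair at X on BL]
2. ∠SLX = 45°  [X on ray LB]
3. ∠LSX = 46°  [△SXL]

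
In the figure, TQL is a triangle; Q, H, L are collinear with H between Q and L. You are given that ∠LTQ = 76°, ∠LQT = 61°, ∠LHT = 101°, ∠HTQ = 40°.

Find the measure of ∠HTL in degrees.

1. ∠QLT = 43°  [△TQL]
2. ∠HLT = 43°  [H on ray LQ]
3. ∠HTL = 36°  [△THL]

∠HTL = 36°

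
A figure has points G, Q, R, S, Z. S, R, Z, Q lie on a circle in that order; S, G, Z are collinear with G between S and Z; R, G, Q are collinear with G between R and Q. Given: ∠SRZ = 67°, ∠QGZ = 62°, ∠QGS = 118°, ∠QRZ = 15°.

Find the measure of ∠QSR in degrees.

1. ∠SQZ = 113°  [cyclic SRZQ, opposite ∠R+∠Q]
2. ∠QSZ = 15°  [same arc ZQ]
3. ∠QZS = 52°  [△SZQ]
4. ∠RQS = 47°  [△SGQ]
5. ∠QRS = 52°  [same arc SQ]
6. ∠QSR = 81°  [△SRQ]

∠QSR = 81°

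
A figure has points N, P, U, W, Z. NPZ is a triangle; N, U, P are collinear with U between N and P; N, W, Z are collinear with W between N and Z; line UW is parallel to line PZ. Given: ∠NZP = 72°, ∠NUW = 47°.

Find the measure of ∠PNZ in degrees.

∠PNZ = 61°

1. ∠NWU = 72°  [UW∥PZ, corresponding at W]
2. ∠UNW = 61°  [△NUW]
3. ∠PNZ = 61°  [U on NP, W on NZ]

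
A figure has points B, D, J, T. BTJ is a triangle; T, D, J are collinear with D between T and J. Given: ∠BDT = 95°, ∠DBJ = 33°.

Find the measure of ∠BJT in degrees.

1. ∠BDJ = 85°  [linear pair at D on TJ]
2. ∠BJD = 62°  [△BDJ]
3. ∠BJT = 62°  [D on ray JT]

∠BJT = 62°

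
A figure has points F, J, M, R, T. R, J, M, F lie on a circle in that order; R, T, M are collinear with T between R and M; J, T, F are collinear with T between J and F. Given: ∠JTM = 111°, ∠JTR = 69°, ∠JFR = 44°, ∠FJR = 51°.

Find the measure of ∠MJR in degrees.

∠MJR = 76°

1. ∠JRM = 60°  [△RTJ]
2. ∠JMR = 44°  [same arc RJ]
3. ∠MJR = 76°  [△RJM]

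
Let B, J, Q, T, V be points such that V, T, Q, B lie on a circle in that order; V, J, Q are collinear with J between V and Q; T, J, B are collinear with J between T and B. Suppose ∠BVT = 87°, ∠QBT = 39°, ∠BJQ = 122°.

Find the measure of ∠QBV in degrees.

1. ∠BQT = 93°  [cyclic VTQB, opposite ∠V+∠Q]
2. ∠BTQ = 48°  [△TQB]
3. ∠BQV = 19°  [△QJB]
4. ∠BVQ = 48°  [same arc QB]
5. ∠QBV = 113°  [△VQB]

∠QBV = 113°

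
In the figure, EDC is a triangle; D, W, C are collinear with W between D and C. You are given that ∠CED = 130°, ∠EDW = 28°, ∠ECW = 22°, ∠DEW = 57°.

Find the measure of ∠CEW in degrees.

1. ∠DWE = 95°  [△EDW]
2. ∠CWE = 85°  [linear pair at W on DC]
3. ∠CEW = 73°  [△EWC]

∠CEW = 73°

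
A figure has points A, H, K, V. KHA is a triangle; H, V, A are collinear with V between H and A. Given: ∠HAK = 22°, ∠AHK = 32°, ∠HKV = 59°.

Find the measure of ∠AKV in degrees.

1. ∠KAV = 22°  [V on ray AH]
2. ∠KHV = 32°  [V on ray HA]
3. ∠HVK = 89°  [△KHV]
4. ∠AVK = 91°  [linear pair at V on HA]
5. ∠AKV = 67°  [△KVA]

∠AKV = 67°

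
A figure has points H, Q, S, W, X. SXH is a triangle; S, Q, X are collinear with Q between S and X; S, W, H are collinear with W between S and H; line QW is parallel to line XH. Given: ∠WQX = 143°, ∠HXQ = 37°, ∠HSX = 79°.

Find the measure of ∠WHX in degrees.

∠WHX = 64°

1. ∠HXS = 37°  [Q on ray XS]
2. ∠SHX = 64°  [△SXH]
3. ∠WHX = 64°  [W on ray HS]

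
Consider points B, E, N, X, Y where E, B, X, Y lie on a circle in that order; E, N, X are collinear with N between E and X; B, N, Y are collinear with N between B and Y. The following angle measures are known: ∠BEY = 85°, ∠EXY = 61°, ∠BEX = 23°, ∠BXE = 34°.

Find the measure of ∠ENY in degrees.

∠ENY = 84°

1. ∠BYX = 23°  [same arc BX]
2. ∠XNY = 96°  [△XNY]
3. ∠ENY = 84°  [linear pair at N on EX]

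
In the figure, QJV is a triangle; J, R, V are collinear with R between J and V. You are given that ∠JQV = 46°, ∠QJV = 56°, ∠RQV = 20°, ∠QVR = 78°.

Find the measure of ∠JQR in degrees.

1. ∠QJR = 56°  [R on ray JV]
2. ∠QRV = 82°  [△QRV]
3. ∠JRQ = 98°  [linear pair at R on JV]
4. ∠JQR = 26°  [△QJR]

∠JQR = 26°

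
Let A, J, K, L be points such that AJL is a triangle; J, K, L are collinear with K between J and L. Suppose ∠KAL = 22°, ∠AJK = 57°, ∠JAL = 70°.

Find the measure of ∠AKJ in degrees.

1. ∠AJL = 57°  [K on ray JL]
2. ∠ALJ = 53°  [△AJL]
3. ∠ALK = 53°  [K on ray LJ]
4. ∠AKL = 105°  [△AKL]
5. ∠AKJ = 75°  [linear pair at K on JL]

∠AKJ = 75°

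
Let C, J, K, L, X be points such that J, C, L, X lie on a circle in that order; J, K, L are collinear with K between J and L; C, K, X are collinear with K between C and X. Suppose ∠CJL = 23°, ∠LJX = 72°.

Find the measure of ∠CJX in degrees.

∠CJX = 95°

1. ∠CXL = 23°  [same arc CL]
2. ∠LCX = 72°  [same arc LX]
3. ∠CLX = 85°  [△CLX]
4. ∠CJX = 95°  [cyclic JCLX, opposite ∠J+∠L]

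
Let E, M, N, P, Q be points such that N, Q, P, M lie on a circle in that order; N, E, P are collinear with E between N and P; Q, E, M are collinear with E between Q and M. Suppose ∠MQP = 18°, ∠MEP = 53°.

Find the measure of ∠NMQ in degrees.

1. ∠MNP = 18°  [same arc PM]
2. ∠MEN = 127°  [linear pair at E on NP]
3. ∠NMQ = 35°  [△NEM]

∠NMQ = 35°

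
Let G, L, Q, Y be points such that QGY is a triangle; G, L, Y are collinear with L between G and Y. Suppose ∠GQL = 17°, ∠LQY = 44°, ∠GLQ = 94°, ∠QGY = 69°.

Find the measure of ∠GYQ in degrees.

1. ∠QLY = 86°  [linear pair at L on GY]
2. ∠LYQ = 50°  [△QLY]
3. ∠GYQ = 50°  [L on ray YG]

∠GYQ = 50°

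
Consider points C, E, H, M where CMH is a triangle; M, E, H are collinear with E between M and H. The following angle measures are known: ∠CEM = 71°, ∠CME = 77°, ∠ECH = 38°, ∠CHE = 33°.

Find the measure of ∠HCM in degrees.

∠HCM = 70°

1. ∠CMH = 77°  [E on ray MH]
2. ∠CHM = 33°  [E on ray HM]
3. ∠HCM = 70°  [△CMH]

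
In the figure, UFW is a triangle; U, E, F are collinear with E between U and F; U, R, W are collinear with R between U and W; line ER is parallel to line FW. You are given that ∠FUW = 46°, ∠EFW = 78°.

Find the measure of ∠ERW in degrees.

1. ∠UFW = 78°  [E on ray FU]
2. ∠FWU = 56°  [△UFW]
3. ∠ERU = 56°  [ER∥FW, corresponding at R]
4. ∠ERW = 124°  [linear pair at R on UW]

∠ERW = 124°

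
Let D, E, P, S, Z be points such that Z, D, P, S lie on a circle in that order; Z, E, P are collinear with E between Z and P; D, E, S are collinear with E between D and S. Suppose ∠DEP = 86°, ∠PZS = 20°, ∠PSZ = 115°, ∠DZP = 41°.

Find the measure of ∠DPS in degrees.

∠DPS = 119°

1. ∠PDS = 20°  [same arc PS]
2. ∠DSP = 41°  [same arc DP]
3. ∠DPS = 119°  [△DPS]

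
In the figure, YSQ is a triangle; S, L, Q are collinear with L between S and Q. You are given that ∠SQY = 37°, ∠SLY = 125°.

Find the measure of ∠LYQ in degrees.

∠LYQ = 88°

1. ∠LQY = 37°  [L on ray QS]
2. ∠QLY = 55°  [linear pair at L on SQ]
3. ∠LYQ = 88°  [△YLQ]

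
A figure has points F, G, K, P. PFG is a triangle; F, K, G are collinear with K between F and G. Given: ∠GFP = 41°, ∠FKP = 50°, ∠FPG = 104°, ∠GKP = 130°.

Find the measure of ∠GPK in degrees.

∠GPK = 15°

1. ∠FGP = 35°  [△PFG]
2. ∠KGP = 35°  [K on ray GF]
3. ∠GPK = 15°  [△PKG]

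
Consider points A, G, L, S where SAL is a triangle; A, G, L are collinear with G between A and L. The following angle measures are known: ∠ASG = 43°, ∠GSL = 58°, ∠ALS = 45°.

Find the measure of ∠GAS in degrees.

∠GAS = 34°

1. ∠GLS = 45°  [G on ray LA]
2. ∠LGS = 77°  [△SGL]
3. ∠AGS = 103°  [linear pair at G on AL]
4. ∠GAS = 34°  [△SAG]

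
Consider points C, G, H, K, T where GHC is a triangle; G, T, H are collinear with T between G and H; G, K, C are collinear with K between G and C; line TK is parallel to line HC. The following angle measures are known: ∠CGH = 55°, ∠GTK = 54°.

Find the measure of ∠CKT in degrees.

1. ∠KGT = 55°  [T on GH, K on GC]
2. ∠GKT = 71°  [△GTK]
3. ∠CKT = 109°  [linear pair at K on GC]

∠CKT = 109°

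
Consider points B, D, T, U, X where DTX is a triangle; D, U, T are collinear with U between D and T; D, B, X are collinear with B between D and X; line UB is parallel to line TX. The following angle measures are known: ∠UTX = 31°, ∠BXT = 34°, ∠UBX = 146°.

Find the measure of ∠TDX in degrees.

∠TDX = 115°

1. ∠DTX = 31°  [U on ray TD]
2. ∠DXT = 34°  [B on ray XD]
3. ∠TDX = 115°  [△DTX]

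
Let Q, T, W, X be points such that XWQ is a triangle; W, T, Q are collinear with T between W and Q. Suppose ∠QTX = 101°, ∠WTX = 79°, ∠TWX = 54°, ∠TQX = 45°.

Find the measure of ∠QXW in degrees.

∠QXW = 81°

1. ∠QWX = 54°  [T on ray WQ]
2. ∠WQX = 45°  [T on ray QW]
3. ∠QXW = 81°  [△XWQ]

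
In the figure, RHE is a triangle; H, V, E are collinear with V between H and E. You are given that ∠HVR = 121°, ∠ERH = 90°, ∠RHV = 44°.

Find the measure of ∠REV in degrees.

∠REV = 46°

1. ∠EHR = 44°  [V on ray HE]
2. ∠HER = 46°  [△RHE]
3. ∠REV = 46°  [V on ray EH]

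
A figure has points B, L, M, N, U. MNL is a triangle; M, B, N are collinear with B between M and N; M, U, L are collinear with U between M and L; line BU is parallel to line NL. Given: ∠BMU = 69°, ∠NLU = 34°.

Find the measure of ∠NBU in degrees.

∠NBU = 103°

1. ∠LMN = 69°  [B on MN, U on ML]
2. ∠MLN = 34°  [U on ray LM]
3. ∠LNM = 77°  [△MNL]
4. ∠MBU = 77°  [BU∥NL, corresponding at B]
5. ∠NBU = 103°  [linear pair at B on MN]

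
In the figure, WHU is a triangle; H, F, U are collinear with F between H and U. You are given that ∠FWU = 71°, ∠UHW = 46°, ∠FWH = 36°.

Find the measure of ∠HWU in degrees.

∠HWU = 107°

1. ∠FHW = 46°  [F on ray HU]
2. ∠HFW = 98°  [△WHF]
3. ∠UFW = 82°  [linear pair at F on HU]
4. ∠FUW = 27°  [△WFU]
5. ∠HUW = 27°  [F on ray UH]
6. ∠HWU = 107°  [△WHU]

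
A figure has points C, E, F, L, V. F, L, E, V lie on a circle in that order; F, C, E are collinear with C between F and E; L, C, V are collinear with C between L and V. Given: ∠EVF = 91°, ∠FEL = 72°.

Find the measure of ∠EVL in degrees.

∠EVL = 19°

1. ∠ELF = 89°  [cyclic FLEV, opposite ∠L+∠V]
2. ∠EFL = 19°  [△FLE]
3. ∠EVL = 19°  [same arc LE]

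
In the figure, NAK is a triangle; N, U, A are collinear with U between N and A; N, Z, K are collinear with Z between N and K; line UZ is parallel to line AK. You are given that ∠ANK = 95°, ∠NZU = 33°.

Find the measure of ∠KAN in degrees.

∠KAN = 52°

1. ∠UNZ = 95°  [U on NA, Z on NK]
2. ∠NUZ = 52°  [△NUZ]
3. ∠KAN = 52°  [UZ∥AK, corresponding at U]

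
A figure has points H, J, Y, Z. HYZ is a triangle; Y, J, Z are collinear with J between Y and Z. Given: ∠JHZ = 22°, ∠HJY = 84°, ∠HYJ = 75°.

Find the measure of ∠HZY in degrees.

∠HZY = 62°

1. ∠HJZ = 96°  [linear pair at J on YZ]
2. ∠HZJ = 62°  [△HJZ]
3. ∠HZY = 62°  [J on ray ZY]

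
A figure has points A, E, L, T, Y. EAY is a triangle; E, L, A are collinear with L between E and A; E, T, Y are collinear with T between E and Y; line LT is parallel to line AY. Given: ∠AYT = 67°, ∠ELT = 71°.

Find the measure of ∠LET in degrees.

1. ∠AYE = 67°  [T on ray YE]
2. ∠EAY = 71°  [LT∥AY, corresponding at L]
3. ∠AEY = 42°  [△EAY]
4. ∠LET = 42°  [L on EA, T on EY]

∠LET = 42°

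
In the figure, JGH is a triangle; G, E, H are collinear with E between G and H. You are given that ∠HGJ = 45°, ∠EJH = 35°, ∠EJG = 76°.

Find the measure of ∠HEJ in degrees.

1. ∠EGJ = 45°  [E on ray GH]
2. ∠GEJ = 59°  [△JGE]
3. ∠HEJ = 121°  [linear pair at E on GH]

∠HEJ = 121°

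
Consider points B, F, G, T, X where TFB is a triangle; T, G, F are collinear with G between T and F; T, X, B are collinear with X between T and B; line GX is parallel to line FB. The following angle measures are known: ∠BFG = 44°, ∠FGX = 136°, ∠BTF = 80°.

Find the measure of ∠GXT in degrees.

1. ∠TGX = 44°  [linear pair at G on TF]
2. ∠GTX = 80°  [G on TF, X on TB]
3. ∠GXT = 56°  [△TGX]

∠GXT = 56°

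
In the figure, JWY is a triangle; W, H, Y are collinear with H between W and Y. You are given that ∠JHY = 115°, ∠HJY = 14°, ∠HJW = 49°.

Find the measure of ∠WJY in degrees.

1. ∠HYJ = 51°  [△JHY]
2. ∠JHW = 65°  [linear pair at H on WY]
3. ∠HWJ = 66°  [△JWH]
4. ∠JYW = 51°  [H on ray YW]
5. ∠JWY = 66°  [H on ray WY]
6. ∠WJY = 63°  [△JWY]

∠WJY = 63°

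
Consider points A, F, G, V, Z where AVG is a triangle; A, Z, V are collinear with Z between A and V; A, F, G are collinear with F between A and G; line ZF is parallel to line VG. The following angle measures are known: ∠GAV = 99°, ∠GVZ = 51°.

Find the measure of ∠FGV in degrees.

1. ∠AVG = 51°  [Z on ray VA]
2. ∠AGV = 30°  [△AVG]
3. ∠FGV = 30°  [F on ray GA]

∠FGV = 30°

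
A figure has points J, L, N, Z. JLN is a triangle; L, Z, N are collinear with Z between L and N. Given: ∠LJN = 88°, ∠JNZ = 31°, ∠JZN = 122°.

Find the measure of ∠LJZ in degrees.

∠LJZ = 61°

1. ∠JNL = 31°  [Z on ray NL]
2. ∠JZL = 58°  [linear pair at Z on LN]
3. ∠JLN = 61°  [△JLN]
4. ∠JLZ = 61°  [Z on ray LN]
5. ∠LJZ = 61°  [△JLZ]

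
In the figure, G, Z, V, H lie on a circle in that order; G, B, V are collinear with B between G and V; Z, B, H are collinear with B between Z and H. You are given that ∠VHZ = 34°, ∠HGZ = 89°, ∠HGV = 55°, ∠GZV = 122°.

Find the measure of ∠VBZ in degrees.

1. ∠VGZ = 34°  [same arc ZV]
2. ∠HZV = 55°  [same arc VH]
3. ∠GVZ = 24°  [△GZV]
4. ∠VBZ = 101°  [△ZBV]

∠VBZ = 101°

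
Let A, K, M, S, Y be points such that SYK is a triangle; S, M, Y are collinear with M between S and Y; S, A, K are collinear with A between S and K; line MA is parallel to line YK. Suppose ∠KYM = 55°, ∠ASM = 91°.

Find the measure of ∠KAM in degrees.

∠KAM = 146°

1. ∠KYS = 55°  [M on ray YS]
2. ∠KSY = 91°  [M on SY, A on SK]
3. ∠SKY = 34°  [△SYK]
4. ∠MAS = 34°  [MA∥YK, corresponding at A]
5. ∠KAM = 146°  [linear pair at A on SK]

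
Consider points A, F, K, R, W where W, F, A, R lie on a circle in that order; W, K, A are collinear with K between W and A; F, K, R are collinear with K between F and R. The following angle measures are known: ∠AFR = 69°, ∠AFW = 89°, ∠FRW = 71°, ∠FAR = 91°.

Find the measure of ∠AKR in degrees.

∠AKR = 140°

1. ∠AWR = 69°  [same arc AR]
2. ∠ARF = 20°  [△FAR]
3. ∠ARW = 91°  [cyclic WFAR, opposite ∠F+∠R]
4. ∠RAW = 20°  [△WAR]
5. ∠AKR = 140°  [△AKR]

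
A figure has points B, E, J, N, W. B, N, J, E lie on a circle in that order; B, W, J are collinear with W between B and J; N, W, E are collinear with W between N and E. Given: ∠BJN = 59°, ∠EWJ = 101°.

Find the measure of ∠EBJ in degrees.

∠EBJ = 42°

1. ∠BEN = 59°  [same arc BN]
2. ∠BWE = 79°  [linear pair at W on BJ]
3. ∠EBJ = 42°  [△BWE]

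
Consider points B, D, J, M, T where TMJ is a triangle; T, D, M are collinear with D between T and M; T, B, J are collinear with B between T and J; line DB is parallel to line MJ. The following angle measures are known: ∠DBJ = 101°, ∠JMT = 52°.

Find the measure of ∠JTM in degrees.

∠JTM = 49°

1. ∠DBT = 79°  [linear pair at B on TJ]
2. ∠BDT = 52°  [DB∥MJ, corresponding at D]
3. ∠BTD = 49°  [△TDB]
4. ∠JTM = 49°  [D on TM, B on TJ]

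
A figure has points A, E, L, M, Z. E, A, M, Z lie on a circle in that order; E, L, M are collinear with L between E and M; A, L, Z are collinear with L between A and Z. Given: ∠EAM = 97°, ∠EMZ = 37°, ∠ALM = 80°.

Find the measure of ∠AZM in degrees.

∠AZM = 43°

1. ∠EAZ = 37°  [same arc EZ]
2. ∠ALE = 100°  [linear pair at L on EM]
3. ∠AEM = 43°  [△ELA]
4. ∠AZM = 43°  [same arc AM]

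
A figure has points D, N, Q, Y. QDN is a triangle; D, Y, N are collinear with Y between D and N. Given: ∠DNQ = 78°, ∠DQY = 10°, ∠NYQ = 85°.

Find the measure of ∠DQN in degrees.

∠DQN = 27°

1. ∠DYQ = 95°  [linear pair at Y on DN]
2. ∠QDY = 75°  [△QDY]
3. ∠NDQ = 75°  [Y on ray DN]
4. ∠DQN = 27°  [△QDN]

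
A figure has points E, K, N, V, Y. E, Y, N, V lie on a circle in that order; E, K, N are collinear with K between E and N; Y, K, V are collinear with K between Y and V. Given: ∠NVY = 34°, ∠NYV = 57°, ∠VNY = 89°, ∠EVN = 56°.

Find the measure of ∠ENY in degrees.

1. ∠NEY = 34°  [same arc YN]
2. ∠EYN = 124°  [cyclic EYNV, opposite ∠Y+∠V]
3. ∠ENY = 22°  [△EYN]

∠ENY = 22°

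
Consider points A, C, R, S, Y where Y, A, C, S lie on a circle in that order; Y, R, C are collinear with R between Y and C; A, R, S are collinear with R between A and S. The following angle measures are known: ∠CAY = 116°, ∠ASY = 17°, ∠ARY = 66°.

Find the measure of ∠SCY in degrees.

1. ∠ACY = 17°  [same arc YA]
2. ∠CRS = 66°  [vertical angles at R]
3. ∠AYC = 47°  [△YAC]
4. ∠ASC = 47°  [same arc AC]
5. ∠SCY = 67°  [△CRS]

∠SCY = 67°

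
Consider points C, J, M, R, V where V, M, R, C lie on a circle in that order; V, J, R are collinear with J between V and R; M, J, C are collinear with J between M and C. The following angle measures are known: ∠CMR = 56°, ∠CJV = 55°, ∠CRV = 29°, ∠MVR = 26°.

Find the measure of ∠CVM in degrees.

1. ∠CVR = 56°  [same arc RC]
2. ∠MCV = 69°  [△VJC]
3. ∠CMV = 29°  [same arc VC]
4. ∠CVM = 82°  [△VMC]

∠CVM = 82°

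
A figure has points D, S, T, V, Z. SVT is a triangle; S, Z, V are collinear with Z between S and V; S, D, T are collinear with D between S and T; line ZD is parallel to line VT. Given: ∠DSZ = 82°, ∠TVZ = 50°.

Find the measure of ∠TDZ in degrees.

∠TDZ = 132°

1. ∠TSV = 82°  [Z on SV, D on ST]
2. ∠SVT = 50°  [Z on ray VS]
3. ∠STV = 48°  [△SVT]
4. ∠SDZ = 48°  [ZD∥VT, corresponding at D]
5. ∠TDZ = 132°  [linear pair at D on ST]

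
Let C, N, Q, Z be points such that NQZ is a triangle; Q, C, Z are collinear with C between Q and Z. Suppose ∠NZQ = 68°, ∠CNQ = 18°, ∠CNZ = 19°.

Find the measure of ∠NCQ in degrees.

∠NCQ = 87°

1. ∠CZN = 68°  [C on ray ZQ]
2. ∠NCZ = 93°  [△NCZ]
3. ∠NCQ = 87°  [linear pair at C on QZ]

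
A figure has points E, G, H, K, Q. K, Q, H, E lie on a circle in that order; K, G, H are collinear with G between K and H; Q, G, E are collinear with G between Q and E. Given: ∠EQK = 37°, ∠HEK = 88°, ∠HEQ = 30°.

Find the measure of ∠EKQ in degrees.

∠EKQ = 85°

1. ∠HQK = 92°  [cyclic KQHE, opposite ∠Q+∠E]
2. ∠HKQ = 30°  [same arc QH]
3. ∠KHQ = 58°  [△KQH]
4. ∠KEQ = 58°  [same arc KQ]
5. ∠EKQ = 85°  [△KQE]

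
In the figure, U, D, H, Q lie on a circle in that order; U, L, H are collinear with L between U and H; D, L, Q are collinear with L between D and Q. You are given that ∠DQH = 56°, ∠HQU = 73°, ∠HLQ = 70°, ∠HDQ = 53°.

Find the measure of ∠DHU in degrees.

∠DHU = 17°

1. ∠DUH = 56°  [same arc DH]
2. ∠HDU = 107°  [cyclic UDHQ, opposite ∠D+∠Q]
3. ∠DHU = 17°  [△UDH]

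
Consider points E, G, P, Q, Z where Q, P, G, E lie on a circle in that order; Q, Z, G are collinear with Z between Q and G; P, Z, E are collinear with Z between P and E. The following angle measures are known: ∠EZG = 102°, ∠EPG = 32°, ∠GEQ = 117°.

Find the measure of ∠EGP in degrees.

1. ∠EQG = 32°  [same arc GE]
2. ∠EGQ = 31°  [△QGE]
3. ∠GEP = 47°  [△GZE]
4. ∠EGP = 101°  [△PGE]

∠EGP = 101°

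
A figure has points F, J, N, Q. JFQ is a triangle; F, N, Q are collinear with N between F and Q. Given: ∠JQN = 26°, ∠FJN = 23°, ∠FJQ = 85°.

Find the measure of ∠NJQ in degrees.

∠NJQ = 62°

1. ∠FQJ = 26°  [N on ray QF]
2. ∠JFQ = 69°  [△JFQ]
3. ∠JFN = 69°  [N on ray FQ]
4. ∠FNJ = 88°  [△JFN]
5. ∠JNQ = 92°  [linear pair at N on FQ]
6. ∠NJQ = 62°  [△JNQ]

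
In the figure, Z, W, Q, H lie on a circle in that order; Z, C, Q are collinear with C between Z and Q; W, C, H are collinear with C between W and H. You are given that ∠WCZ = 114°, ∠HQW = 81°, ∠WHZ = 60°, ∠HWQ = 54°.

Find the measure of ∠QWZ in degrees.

1. ∠QHW = 45°  [△WQH]
2. ∠WQZ = 60°  [same arc ZW]
3. ∠QZW = 45°  [same arc WQ]
4. ∠QWZ = 75°  [△ZWQ]

∠QWZ = 75°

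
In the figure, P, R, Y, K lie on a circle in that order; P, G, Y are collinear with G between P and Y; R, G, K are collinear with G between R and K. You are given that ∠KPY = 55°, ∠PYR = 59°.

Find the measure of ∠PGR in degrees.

∠PGR = 114°

1. ∠KRY = 55°  [same arc YK]
2. ∠RGY = 66°  [△RGY]
3. ∠PGR = 114°  [linear pair at G on PY]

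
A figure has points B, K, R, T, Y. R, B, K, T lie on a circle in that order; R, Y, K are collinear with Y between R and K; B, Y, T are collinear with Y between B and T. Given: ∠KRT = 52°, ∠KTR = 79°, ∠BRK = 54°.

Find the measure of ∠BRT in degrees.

1. ∠KBT = 52°  [same arc KT]
2. ∠BTK = 54°  [same arc BK]
3. ∠BKT = 74°  [△BKT]
4. ∠BRT = 106°  [cyclic RBKT, opposite ∠R+∠K]

∠BRT = 106°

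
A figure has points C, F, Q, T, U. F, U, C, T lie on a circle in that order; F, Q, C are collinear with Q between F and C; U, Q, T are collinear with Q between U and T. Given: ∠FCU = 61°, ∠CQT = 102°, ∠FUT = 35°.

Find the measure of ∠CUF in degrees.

∠CUF = 76°

1. ∠FQU = 102°  [vertical angles at Q]
2. ∠CFU = 43°  [△FQU]
3. ∠CUF = 76°  [△FUC]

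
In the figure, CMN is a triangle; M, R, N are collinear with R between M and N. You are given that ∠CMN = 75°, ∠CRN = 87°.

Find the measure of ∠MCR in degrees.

∠MCR = 12°

1. ∠CMR = 75°  [R on ray MN]
2. ∠CRM = 93°  [linear pair at R on MN]
3. ∠MCR = 12°  [△CMR]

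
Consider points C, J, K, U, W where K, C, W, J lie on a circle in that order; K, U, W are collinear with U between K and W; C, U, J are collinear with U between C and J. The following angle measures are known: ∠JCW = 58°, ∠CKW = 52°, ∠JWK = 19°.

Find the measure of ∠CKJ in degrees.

1. ∠CJW = 52°  [same arc CW]
2. ∠CWJ = 70°  [△CWJ]
3. ∠CKJ = 110°  [cyclic KCWJ, opposite ∠K+∠W]

∠CKJ = 110°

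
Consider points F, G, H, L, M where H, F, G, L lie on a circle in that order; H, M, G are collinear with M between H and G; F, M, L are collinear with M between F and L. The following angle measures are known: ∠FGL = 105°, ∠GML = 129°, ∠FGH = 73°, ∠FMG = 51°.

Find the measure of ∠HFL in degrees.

1. ∠FHL = 75°  [cyclic HFGL, opposite ∠H+∠G]
2. ∠FLH = 73°  [same arc HF]
3. ∠HFL = 32°  [△HFL]

∠HFL = 32°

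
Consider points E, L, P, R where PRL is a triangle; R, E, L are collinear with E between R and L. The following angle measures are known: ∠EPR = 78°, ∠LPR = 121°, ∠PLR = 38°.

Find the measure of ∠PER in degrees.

1. ∠LRP = 21°  [△PRL]
2. ∠ERP = 21°  [E on ray RL]
3. ∠PER = 81°  [△PRE]

∠PER = 81°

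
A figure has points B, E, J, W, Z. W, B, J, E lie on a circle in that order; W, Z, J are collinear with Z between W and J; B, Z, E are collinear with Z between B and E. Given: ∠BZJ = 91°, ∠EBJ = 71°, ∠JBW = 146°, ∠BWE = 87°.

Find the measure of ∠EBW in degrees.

∠EBW = 75°

1. ∠BZW = 89°  [linear pair at Z on WJ]
2. ∠BJW = 18°  [△BZJ]
3. ∠BWJ = 16°  [△WBJ]
4. ∠EBW = 75°  [△WZB]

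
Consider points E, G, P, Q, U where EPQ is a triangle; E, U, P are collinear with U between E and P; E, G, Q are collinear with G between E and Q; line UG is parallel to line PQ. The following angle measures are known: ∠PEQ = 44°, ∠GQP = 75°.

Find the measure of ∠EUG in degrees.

1. ∠EQP = 75°  [G on ray QE]
2. ∠EPQ = 61°  [△EPQ]
3. ∠EUG = 61°  [UG∥PQ, corresponding at U]

∠EUG = 61°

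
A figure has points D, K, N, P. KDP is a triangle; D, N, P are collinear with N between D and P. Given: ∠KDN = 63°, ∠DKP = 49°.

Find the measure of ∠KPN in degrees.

∠KPN = 68°

1. ∠KDP = 63°  [N on ray DP]
2. ∠DPK = 68°  [△KDP]
3. ∠KPN = 68°  [N on ray PD]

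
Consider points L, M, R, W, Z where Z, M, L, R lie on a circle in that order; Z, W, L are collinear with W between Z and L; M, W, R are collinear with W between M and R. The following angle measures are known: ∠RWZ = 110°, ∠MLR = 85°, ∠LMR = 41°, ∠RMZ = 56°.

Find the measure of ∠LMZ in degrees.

∠LMZ = 97°

1. ∠LWM = 110°  [vertical angles at W]
2. ∠LRM = 54°  [△MLR]
3. ∠MLZ = 29°  [△MWL]
4. ∠LZM = 54°  [same arc ML]
5. ∠LMZ = 97°  [△ZML]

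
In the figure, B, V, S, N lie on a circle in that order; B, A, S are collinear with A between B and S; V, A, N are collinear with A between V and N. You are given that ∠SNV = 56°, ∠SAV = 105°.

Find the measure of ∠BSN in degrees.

1. ∠SBV = 56°  [same arc VS]
2. ∠BAV = 75°  [linear pair at A on BS]
3. ∠BVN = 49°  [△BAV]
4. ∠BSN = 49°  [same arc BN]

∠BSN = 49°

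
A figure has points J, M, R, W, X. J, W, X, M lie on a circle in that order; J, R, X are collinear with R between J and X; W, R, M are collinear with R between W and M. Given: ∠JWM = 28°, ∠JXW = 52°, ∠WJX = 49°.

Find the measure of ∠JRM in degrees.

∠JRM = 77°

1. ∠JXM = 28°  [same arc JM]
2. ∠WMX = 49°  [same arc WX]
3. ∠MRX = 103°  [△XRM]
4. ∠JRM = 77°  [linear pair at R on JX]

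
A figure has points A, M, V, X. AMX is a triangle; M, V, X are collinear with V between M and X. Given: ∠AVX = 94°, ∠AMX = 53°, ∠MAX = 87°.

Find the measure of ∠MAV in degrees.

∠MAV = 41°

1. ∠AVM = 86°  [linear pair at V on MX]
2. ∠AMV = 53°  [V on ray MX]
3. ∠MAV = 41°  [△AMV]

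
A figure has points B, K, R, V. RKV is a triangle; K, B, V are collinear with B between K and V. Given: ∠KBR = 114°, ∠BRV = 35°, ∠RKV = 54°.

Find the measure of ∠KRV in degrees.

∠KRV = 47°

1. ∠RBV = 66°  [linear pair at B on KV]
2. ∠BVR = 79°  [△RBV]
3. ∠KVR = 79°  [B on ray VK]
4. ∠KRV = 47°  [△RKV]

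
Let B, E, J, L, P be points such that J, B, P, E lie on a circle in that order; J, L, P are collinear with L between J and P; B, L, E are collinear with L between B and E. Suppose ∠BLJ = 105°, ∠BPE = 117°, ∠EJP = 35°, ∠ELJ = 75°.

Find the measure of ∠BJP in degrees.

∠BJP = 28°

1. ∠BJE = 63°  [cyclic JBPE, opposite ∠J+∠P]
2. ∠BEJ = 70°  [△JLE]
3. ∠EBJ = 47°  [△JBE]
4. ∠BJP = 28°  [△JLB]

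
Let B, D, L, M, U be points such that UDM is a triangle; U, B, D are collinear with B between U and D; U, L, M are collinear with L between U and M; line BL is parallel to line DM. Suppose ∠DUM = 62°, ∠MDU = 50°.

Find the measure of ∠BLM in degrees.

∠BLM = 112°

1. ∠DMU = 68°  [△UDM]
2. ∠BLU = 68°  [BL∥DM, corresponding at L]
3. ∠BLM = 112°  [linear pair at L on UM]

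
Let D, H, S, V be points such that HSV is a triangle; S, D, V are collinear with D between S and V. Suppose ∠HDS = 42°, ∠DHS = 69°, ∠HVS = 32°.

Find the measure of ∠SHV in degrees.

∠SHV = 79°

1. ∠DSH = 69°  [△HSD]
2. ∠HSV = 69°  [D on ray SV]
3. ∠SHV = 79°  [△HSV]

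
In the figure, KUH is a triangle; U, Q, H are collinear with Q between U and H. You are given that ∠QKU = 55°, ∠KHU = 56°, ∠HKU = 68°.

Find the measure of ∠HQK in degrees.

∠HQK = 111°

1. ∠HUK = 56°  [△KUH]
2. ∠KUQ = 56°  [Q on ray UH]
3. ∠KQU = 69°  [△KUQ]
4. ∠HQK = 111°  [linear pair at Q on UH]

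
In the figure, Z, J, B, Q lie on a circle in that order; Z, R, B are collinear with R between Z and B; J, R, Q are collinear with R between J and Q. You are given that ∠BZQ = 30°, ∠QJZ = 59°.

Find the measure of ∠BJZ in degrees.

∠BJZ = 89°

1. ∠QBZ = 59°  [same arc ZQ]
2. ∠BQZ = 91°  [△ZBQ]
3. ∠BJZ = 89°  [cyclic ZJBQ, opposite ∠J+∠Q]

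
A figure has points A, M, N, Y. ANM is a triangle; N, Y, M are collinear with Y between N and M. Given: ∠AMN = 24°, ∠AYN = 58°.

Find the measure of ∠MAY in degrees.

∠MAY = 34°

1. ∠AMY = 24°  [Y on ray MN]
2. ∠AYM = 122°  [linear pair at Y on NM]
3. ∠MAY = 34°  [△AYM]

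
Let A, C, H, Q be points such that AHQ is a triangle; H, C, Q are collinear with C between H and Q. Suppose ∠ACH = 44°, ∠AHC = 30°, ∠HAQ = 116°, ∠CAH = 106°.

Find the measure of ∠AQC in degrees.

1. ∠AHQ = 30°  [C on ray HQ]
2. ∠AQH = 34°  [△AHQ]
3. ∠AQC = 34°  [C on ray QH]

∠AQC = 34°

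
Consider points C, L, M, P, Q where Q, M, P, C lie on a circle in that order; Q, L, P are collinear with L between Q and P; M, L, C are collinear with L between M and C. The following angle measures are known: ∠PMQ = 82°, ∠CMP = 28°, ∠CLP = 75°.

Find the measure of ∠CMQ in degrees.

1. ∠PCQ = 98°  [cyclic QMPC, opposite ∠M+∠C]
2. ∠CQP = 28°  [same arc PC]
3. ∠CPQ = 54°  [△QPC]
4. ∠CMQ = 54°  [same arc QC]

∠CMQ = 54°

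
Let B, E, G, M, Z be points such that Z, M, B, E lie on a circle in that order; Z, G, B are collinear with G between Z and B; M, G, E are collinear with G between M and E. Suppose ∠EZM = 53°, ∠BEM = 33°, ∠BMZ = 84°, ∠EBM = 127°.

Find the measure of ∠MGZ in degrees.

1. ∠BZM = 33°  [same arc MB]
2. ∠BME = 20°  [△MBE]
3. ∠MBZ = 63°  [△ZMB]
4. ∠BGM = 97°  [△MGB]
5. ∠MGZ = 83°  [linear pair at G on ZB]

∠MGZ = 83°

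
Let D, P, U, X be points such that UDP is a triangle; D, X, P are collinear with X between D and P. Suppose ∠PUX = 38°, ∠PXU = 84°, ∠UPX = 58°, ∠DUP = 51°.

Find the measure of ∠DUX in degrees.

1. ∠DXU = 96°  [linear pair at X on DP]
2. ∠DPU = 58°  [X on ray PD]
3. ∠PDU = 71°  [△UDP]
4. ∠UDX = 71°  [X on ray DP]
5. ∠DUX = 13°  [△UDX]

∠DUX = 13°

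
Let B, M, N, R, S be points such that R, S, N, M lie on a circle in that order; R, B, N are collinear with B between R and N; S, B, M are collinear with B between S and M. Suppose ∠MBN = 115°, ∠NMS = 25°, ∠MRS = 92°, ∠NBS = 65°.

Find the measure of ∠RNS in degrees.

∠RNS = 48°

1. ∠MNS = 88°  [cyclic RSNM, opposite ∠R+∠N]
2. ∠MSN = 67°  [△SNM]
3. ∠RNS = 48°  [△SBN]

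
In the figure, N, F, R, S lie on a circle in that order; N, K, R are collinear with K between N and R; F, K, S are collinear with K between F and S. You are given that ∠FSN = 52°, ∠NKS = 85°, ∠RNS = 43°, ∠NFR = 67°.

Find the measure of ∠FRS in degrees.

∠FRS = 76°

1. ∠FRN = 52°  [same arc NF]
2. ∠RFS = 43°  [same arc RS]
3. ∠FNR = 61°  [△NFR]
4. ∠FSR = 61°  [same arc FR]
5. ∠FRS = 76°  [△FRS]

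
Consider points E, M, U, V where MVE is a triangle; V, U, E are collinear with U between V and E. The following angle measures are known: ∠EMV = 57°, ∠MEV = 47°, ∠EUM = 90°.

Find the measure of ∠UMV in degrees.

∠UMV = 14°

1. ∠EVM = 76°  [△MVE]
2. ∠MUV = 90°  [linear pair at U on VE]
3. ∠MVU = 76°  [U on ray VE]
4. ∠UMV = 14°  [△MVU]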